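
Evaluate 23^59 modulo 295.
82

Repeated squaring. Binary of 59 = 111011.
23^1 ≡ 23 (mod 295); 23^2 ≡ 234 (mod 295); 23^4 ≡ 181 (mod 295); 23^8 ≡ 16 (mod 295); 23^16 ≡ 256 (mod 295); 23^32 ≡ 46 (mod 295)
23^59 = 23^1 × 23^2 × 23^8 × 23^16 × 23^32 ≡ 82 (mod 295)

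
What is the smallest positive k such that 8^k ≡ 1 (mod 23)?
11

23 is prime, so ord(8) divides φ(23) = 22.
Divisors of 22: 1, 2, 11, 22.
Repeated squaring: 8^1 ≡ 8, 8^2 ≡ 18, 8^4 ≡ 2, 8^8 ≡ 4, 8^16 ≡ 16 (mod 23).
Test 8^d mod 23 for each divisor d in increasing order:
8^1 ≡ 8
8^2 ≡ 18
8^11 = 8^8·8^2·8^1 ≡ 1  ← first divisor giving 1
The order is 11.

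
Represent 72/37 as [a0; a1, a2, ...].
[1; 1, 17, 2]

Euclidean algorithm steps:
72 = 1 × 37 + 35
37 = 1 × 35 + 2
35 = 17 × 2 + 1
2 = 2 × 1 + 0
Continued fraction: [1; 1, 17, 2]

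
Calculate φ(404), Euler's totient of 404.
200

404 = 2^2 × 101
φ(n) = n × ∏(1 - 1/p) for each prime p dividing n
φ(404) = 404 × (1 - 1/2) × (1 - 1/101) = 200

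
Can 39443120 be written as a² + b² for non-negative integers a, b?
Not possible

Factorization: 39443120 = 2^4 × 5 × 79^3
By Fermat: n is sum of two squares iff every prime p ≡ 3 (mod 4) appears to even power.
Prime(s) ≡ 3 (mod 4) with odd exponent: [(79, 3)]
Therefore 39443120 cannot be expressed as a² + b².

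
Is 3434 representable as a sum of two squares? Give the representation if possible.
25² + 53² (a=25, b=53)

Factorization: 3434 = 2 × 17 × 101
By Fermat: n is sum of two squares iff every prime p ≡ 3 (mod 4) appears to even power.
All primes ≡ 3 (mod 4) appear to even power.
Search a = 0, 1, 2, … for 3434 - a² a perfect square: first hit at a = 25: 3434 - 625 = 2809 = 53².
3434 = 25² + 53² = 625 + 2809 ✓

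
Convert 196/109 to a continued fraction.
[1; 1, 3, 1, 21]

Euclidean algorithm steps:
196 = 1 × 109 + 87
109 = 1 × 87 + 22
87 = 3 × 22 + 21
22 = 1 × 21 + 1
21 = 21 × 1 + 0
Continued fraction: [1; 1, 3, 1, 21]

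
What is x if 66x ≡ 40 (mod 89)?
x ≡ 6 (mod 89)

gcd(66, 89) = 1, which divides 40, so solutions exist.
Find 66^(-1) mod 89 by the extended Euclidean algorithm:
89 = 1 × 66 + 23  ⟹  23 = (1)·89 + (-1)·66
66 = 2 × 23 + 20  ⟹  20 = (-2)·89 + (3)·66
23 = 1 × 20 + 3  ⟹  3 = (3)·89 + (-4)·66
20 = 6 × 3 + 2  ⟹  2 = (-20)·89 + (27)·66
3 = 1 × 2 + 1  ⟹  1 = (23)·89 + (-31)·66
So (-31)·66 ≡ 1 (mod 89), i.e. 66^(-1) ≡ -31 ≡ 58 (mod 89).
x ≡ 58 × 40 = 2320 ≡ 6 (mod 89).
Check: 66 × 6 = 396 ≡ 40 (mod 89).
Unique solution: x ≡ 6 (mod 89)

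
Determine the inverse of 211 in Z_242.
39

gcd(211, 242) = 1, so the inverse exists.
Extended Euclidean algorithm on (242, 211):
242 = 1 × 211 + 31  ⟹  31 = (1)·242 + (-1)·211
211 = 6 × 31 + 25  ⟹  25 = (-6)·242 + (7)·211
31 = 1 × 25 + 6  ⟹  6 = (7)·242 + (-8)·211
25 = 4 × 6 + 1  ⟹  1 = (-34)·242 + (39)·211
So (39)·211 ≡ 1 (mod 242), i.e. 211^(-1) ≡ 39 (mod 242).
Check: 211 × 39 = 8229 ≡ 1 (mod 242)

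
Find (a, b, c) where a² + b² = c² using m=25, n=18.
(301, 900, 949)

Euclid's formula: a = m² - n², b = 2mn, c = m² + n²
m = 25, n = 18
a = 25² - 18² = 625 - 324 = 301
b = 2 × 25 × 18 = 900
c = 25² + 18² = 625 + 324 = 949
Verification: 301² + 900² = 90601 + 810000 = 900601 = 949² ✓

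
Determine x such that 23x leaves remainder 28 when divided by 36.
x ≡ 20 (mod 36)

gcd(23, 36) = 1, which divides 28, so solutions exist.
Find 23^(-1) mod 36 by the extended Euclidean algorithm:
36 = 1 × 23 + 13  ⟹  13 = (1)·36 + (-1)·23
23 = 1 × 13 + 10  ⟹  10 = (-1)·36 + (2)·23
13 = 1 × 10 + 3  ⟹  3 = (2)·36 + (-3)·23
10 = 3 × 3 + 1  ⟹  1 = (-7)·36 + (11)·23
So (11)·23 ≡ 1 (mod 36), i.e. 23^(-1) ≡ 11 (mod 36).
x ≡ 11 × 28 = 308 ≡ 20 (mod 36).
Check: 23 × 20 = 460 ≡ 28 (mod 36).
Unique solution: x ≡ 20 (mod 36)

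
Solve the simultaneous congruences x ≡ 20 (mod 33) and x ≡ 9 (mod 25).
284

Using Chinese Remainder Theorem:
M = 33 × 25 = 825
M1 = 25, M2 = 33
y1 = 25^(-1) mod 33 = 4
y2 = 33^(-1) mod 25 = 22
x = (20×25×4 + 9×33×22) mod 825 = 284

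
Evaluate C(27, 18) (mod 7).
3

Using Lucas' theorem:
Write n=27 and k=18 in base 7:
n in base 7: [3, 6]
k in base 7: [2, 4]
C(27,18) mod 7 = ∏ C(n_i, k_i) mod 7
Digit binomials (mod 7): C(3,2) = 3; C(6,4) = 15 ≡ 1
Product: 3 × 1 = 3 ≡ 3 (mod 7)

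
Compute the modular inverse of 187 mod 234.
229

gcd(187, 234) = 1, so the inverse exists.
Extended Euclidean algorithm on (234, 187):
234 = 1 × 187 + 47  ⟹  47 = (1)·234 + (-1)·187
187 = 3 × 47 + 46  ⟹  46 = (-3)·234 + (4)·187
47 = 1 × 46 + 1  ⟹  1 = (4)·234 + (-5)·187
So (-5)·187 ≡ 1 (mod 234), i.e. 187^(-1) ≡ -5 ≡ 229 (mod 234).
Check: 187 × 229 = 42823 ≡ 1 (mod 234)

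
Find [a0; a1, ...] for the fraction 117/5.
[23; 2, 2]

Euclidean algorithm steps:
117 = 23 × 5 + 2
5 = 2 × 2 + 1
2 = 2 × 1 + 0
Continued fraction: [23; 2, 2]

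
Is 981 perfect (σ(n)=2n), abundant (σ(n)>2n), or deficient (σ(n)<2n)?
deficient

Proper divisors of 981: sum = 1 + 3 + 9 + 109 + 327 = 449
Since 449 < 981, 981 is deficient.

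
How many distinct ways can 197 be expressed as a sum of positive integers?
3068829878530

p(n) counts ways to write n as a sum of positive integers (order ignored).
Euler's pentagonal recurrence: p(k) = p(k-1) + p(k-2) - p(k-5) - p(k-7) + p(k-12) + p(k-15) - ... (offsets j(3j∓1)/2, signs ++--, p(0)=1, p(<0)=0).
DP table for k = 0..196: p(0)=1, p(1)=1, p(2)=2, p(3)=3, p(4)=5, p(5)=7, p(6)=11, p(7)=15, p(8)=22, p(9)=30, p(10)=42, p(11)=56, p(12)=77, p(13)=101, p(14)=135, p(15)=176, p(16)=231, p(17)=297, p(18)=385, p(19)=490, p(20)=627, p(21)=792, p(22)=1002, p(23)=1255, p(24)=1575, p(25)=1958, p(26)=2436, p(27)=3010, p(28)=3718, p(29)=4565, p(30)=5604, p(31)=6842, p(32)=8349, p(33)=10143, p(34)=12310, p(35)=14883, p(36)=17977, p(37)=21637, p(38)=26015, p(39)=31185, p(40)=37338, p(41)=44583, p(42)=53174, p(43)=63261, p(44)=75175, p(45)=89134, p(46)=105558, p(47)=124754, p(48)=147273, p(49)=173525, p(50)=204226, p(51)=239943, p(52)=281589, p(53)=329931, p(54)=386155, p(55)=451276, p(56)=526823, p(57)=614154, p(58)=715220, p(59)=831820, p(60)=966467, p(61)=1121505, p(62)=1300156, p(63)=1505499, p(64)=1741630, p(65)=2012558, p(66)=2323520, p(67)=2679689, p(68)=3087735, p(69)=3554345, p(70)=4087968, p(71)=4697205, p(72)=5392783, p(73)=6185689, p(74)=7089500, p(75)=8118264, p(76)=9289091, p(77)=10619863, p(78)=12132164, p(79)=13848650, p(80)=15796476, p(81)=18004327, p(82)=20506255, p(83)=23338469, p(84)=26543660, p(85)=30167357, p(86)=34262962, p(87)=38887673, p(88)=44108109, p(89)=49995925, p(90)=56634173, p(91)=64112359, p(92)=72533807, p(93)=82010177, p(94)=92669720, p(95)=104651419, p(96)=118114304, p(97)=133230930, p(98)=150198136, p(99)=169229875, p(100)=190569292, p(101)=214481126, p(102)=241265379, p(103)=271248950, p(104)=304801365, p(105)=342325709, p(106)=384276336, p(107)=431149389, p(108)=483502844, p(109)=541946240, p(110)=607163746, p(111)=679903203, p(112)=761002156, p(113)=851376628, p(114)=952050665, p(115)=1064144451, p(116)=1188908248, p(117)=1327710076, p(118)=1482074143, p(119)=1653668665, p(120)=1844349560, p(121)=2056148051, p(122)=2291320912, p(123)=2552338241, p(124)=2841940500, p(125)=3163127352, p(126)=3519222692, p(127)=3913864295, p(128)=4351078600, p(129)=4835271870, p(130)=5371315400, p(131)=5964539504, p(132)=6620830889, p(133)=7346629512, p(134)=8149040695, p(135)=9035836076, p(136)=10015581680, p(137)=11097645016, p(138)=12292341831, p(139)=13610949895, p(140)=15065878135, p(141)=16670689208, p(142)=18440293320, p(143)=20390982757, p(144)=22540654445, p(145)=24908858009, p(146)=27517052599, p(147)=30388671978, p(148)=33549419497, p(149)=37027355200, p(150)=40853235313, p(151)=45060624582, p(152)=49686288421, p(153)=54770336324, p(154)=60356673280, p(155)=66493182097, p(156)=73232243759, p(157)=80630964769, p(158)=88751778802, p(159)=97662728555, p(160)=107438159466, p(161)=118159068427, p(162)=129913904637, p(163)=142798995930, p(164)=156919475295, p(165)=172389800255, p(166)=189334822579, p(167)=207890420102, p(168)=228204732751, p(169)=250438925115, p(170)=274768617130, p(171)=301384802048, p(172)=330495499613, p(173)=362326859895, p(174)=397125074750, p(175)=435157697830, p(176)=476715857290, p(177)=522115831195, p(178)=571701605655, p(179)=625846753120, p(180)=684957390936, p(181)=749474411781, p(182)=819876908323, p(183)=896684817527, p(184)=980462880430, p(185)=1071823774337, p(186)=1171432692373, p(187)=1280011042268, p(188)=1398341745571, p(189)=1527273599625, p(190)=1667727404093, p(191)=1820701100652, p(192)=1987276856363, p(193)=2168627105469, p(194)=2366022741845, p(195)=2580840212973, p(196)=2814570987591.
Final step: p(197) = p(196) + p(195) - p(192) - p(190) + p(185) + p(182) - p(175) - p(171) + p(162) + p(157) - p(146) - p(140) + p(127) + p(120) - p(105) - p(97) + p(80) + p(71) - p(52) - p(42) + p(21) + p(10)
= 2814570987591 + 2580840212973 - 1987276856363 - 1667727404093 + 1071823774337 + 819876908323 - 435157697830 - 301384802048 + 129913904637 + 80630964769 - 27517052599 - 15065878135 + 3913864295 + 1844349560 - 342325709 - 133230930 + 15796476 + 4697205 - 281589 - 53174 + 792 + 42
= 3068829878530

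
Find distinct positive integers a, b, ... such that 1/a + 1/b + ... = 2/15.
1/8 + 1/120

Greedy algorithm:
2/15: ceiling(15/2) = 8, use 1/8
1/120: ceiling(120/1) = 120, use 1/120
Result: 2/15 = 1/8 + 1/120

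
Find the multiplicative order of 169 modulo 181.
45

181 is prime, so ord(169) divides φ(181) = 180.
Divisors of 180: 1, 2, 3, 4, 5, 6, 9, 10, 12, 15, 18, 20, 30, 36, 45, 60, 90, 180.
Repeated squaring: 169^1 ≡ 169, 169^2 ≡ 144, 169^4 ≡ 102, 169^8 ≡ 87, 169^16 ≡ 148, 169^32 ≡ 3, 169^64 ≡ 9, 169^128 ≡ 81 (mod 181).
Test 169^d mod 181 for each divisor d in increasing order:
169^1 ≡ 169
169^2 ≡ 144
169^3 = 169^2·169^1 ≡ 82
169^4 ≡ 102
169^5 = 169^4·169^1 ≡ 43
169^6 = 169^4·169^2 ≡ 27
169^9 = 169^8·169^1 ≡ 42
169^10 = 169^8·169^2 ≡ 39
169^12 = 169^8·169^4 ≡ 5
169^15 = 169^8·169^4·169^2·169^1 ≡ 48
169^18 = 169^16·169^2 ≡ 135
169^20 = 169^16·169^4 ≡ 73
169^30 = 169^16·169^8·169^4·169^2 ≡ 132
169^36 = 169^32·169^4 ≡ 125
169^45 = 169^32·169^8·169^4·169^1 ≡ 1  ← first divisor giving 1
The order is 45.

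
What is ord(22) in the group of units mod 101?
50

101 is prime, so ord(22) divides φ(101) = 100.
Divisors of 100: 1, 2, 4, 5, 10, 20, 25, 50, 100.
Repeated squaring: 22^1 ≡ 22, 22^2 ≡ 80, 22^4 ≡ 37, 22^8 ≡ 56, 22^16 ≡ 5, 22^32 ≡ 25, 22^64 ≡ 19 (mod 101).
Test 22^d mod 101 for each divisor d in increasing order:
22^1 ≡ 22
22^2 ≡ 80
22^4 ≡ 37
22^5 = 22^4·22^1 ≡ 6
22^10 = 22^8·22^2 ≡ 36
22^20 = 22^16·22^4 ≡ 84
22^25 = 22^16·22^8·22^1 ≡ 100
22^50 = 22^32·22^16·22^2 ≡ 1  ← first divisor giving 1
The order is 50.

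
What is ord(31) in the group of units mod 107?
106

107 is prime, so ord(31) divides φ(107) = 106.
Divisors of 106: 1, 2, 53, 106.
Repeated squaring: 31^1 ≡ 31, 31^2 ≡ 105, 31^4 ≡ 4, 31^8 ≡ 16, 31^16 ≡ 42, 31^32 ≡ 52, 31^64 ≡ 29 (mod 107).
Test 31^d mod 107 for each divisor d in increasing order:
31^1 ≡ 31
31^2 ≡ 105
31^53 = 31^32·31^16·31^4·31^1 ≡ 106
31^106 = 31^64·31^32·31^8·31^2 ≡ 1  ← first divisor giving 1
The order is 106.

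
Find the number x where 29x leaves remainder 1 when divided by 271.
243

gcd(29, 271) = 1, so the inverse exists.
Extended Euclidean algorithm on (271, 29):
271 = 9 × 29 + 10  ⟹  10 = (1)·271 + (-9)·29
29 = 2 × 10 + 9  ⟹  9 = (-2)·271 + (19)·29
10 = 1 × 9 + 1  ⟹  1 = (3)·271 + (-28)·29
So (-28)·29 ≡ 1 (mod 271), i.e. 29^(-1) ≡ -28 ≡ 243 (mod 271).
Check: 29 × 243 = 7047 ≡ 1 (mod 271)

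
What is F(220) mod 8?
3

Matrix identity: Q^n = [[F_(n+1), F_n], [F_n, F_(n-1)]] with Q = [[1,1],[1,0]].
n = 220 = 11011100₂. Square-and-multiply, entries mod 8:
Q^1 = [[1,1],[1,0]]
Q^3 = (Q^1)²·Q = [[3,2],[2,1]]
Q^6 = (Q^3)² = [[5,0],[0,5]]
Q^13 = (Q^6)²·Q = [[1,1],[1,0]]
Q^27 = (Q^13)²·Q = [[3,2],[2,1]]
Q^55 = (Q^27)²·Q = [[5,5],[5,0]]
Q^110 = (Q^55)² = [[2,1],[1,1]]
Q^220 = (Q^110)² = [[5,3],[3,2]]
F_220 mod 8 = Q^220[0][1] = 3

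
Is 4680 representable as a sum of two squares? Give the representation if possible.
18² + 66² (a=18, b=66)

Factorization: 4680 = 2^3 × 3^2 × 5 × 13
By Fermat: n is sum of two squares iff every prime p ≡ 3 (mod 4) appears to even power.
All primes ≡ 3 (mod 4) appear to even power.
Search a = 0, 1, 2, … for 4680 - a² a perfect square: first hit at a = 18: 4680 - 324 = 4356 = 66².
4680 = 18² + 66² = 324 + 4356 ✓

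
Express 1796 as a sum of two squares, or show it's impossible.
14² + 40² (a=14, b=40)

Factorization: 1796 = 2^2 × 449
By Fermat: n is sum of two squares iff every prime p ≡ 3 (mod 4) appears to even power.
All primes ≡ 3 (mod 4) appear to even power.
Search a = 0, 1, 2, … for 1796 - a² a perfect square: first hit at a = 14: 1796 - 196 = 1600 = 40².
1796 = 14² + 40² = 196 + 1600 ✓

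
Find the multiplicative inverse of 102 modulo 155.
38

gcd(102, 155) = 1, so the inverse exists.
Extended Euclidean algorithm on (155, 102):
155 = 1 × 102 + 53  ⟹  53 = (1)·155 + (-1)·102
102 = 1 × 53 + 49  ⟹  49 = (-1)·155 + (2)·102
53 = 1 × 49 + 4  ⟹  4 = (2)·155 + (-3)·102
49 = 12 × 4 + 1  ⟹  1 = (-25)·155 + (38)·102
So (38)·102 ≡ 1 (mod 155), i.e. 102^(-1) ≡ 38 (mod 155).
Check: 102 × 38 = 3876 ≡ 1 (mod 155)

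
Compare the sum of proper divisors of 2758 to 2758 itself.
deficient

Proper divisors of 2758: sum = 1 + 2 + 7 + 14 + 197 + 394 + 1379 = 1994
Since 1994 < 2758, 2758 is deficient.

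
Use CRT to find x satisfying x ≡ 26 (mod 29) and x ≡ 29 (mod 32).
925

Using Chinese Remainder Theorem:
M = 29 × 32 = 928
M1 = 32, M2 = 29
y1 = 32^(-1) mod 29 = 10
y2 = 29^(-1) mod 32 = 21
x = (26×32×10 + 29×29×21) mod 928 = 925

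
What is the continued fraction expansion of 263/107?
[2; 2, 5, 2, 4]

Euclidean algorithm steps:
263 = 2 × 107 + 49
107 = 2 × 49 + 9
49 = 5 × 9 + 4
9 = 2 × 4 + 1
4 = 4 × 1 + 0
Continued fraction: [2; 2, 5, 2, 4]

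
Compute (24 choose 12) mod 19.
0

Using Lucas' theorem:
Write n=24 and k=12 in base 19:
n in base 19: [1, 5]
k in base 19: [0, 12]
C(24,12) mod 19 = ∏ C(n_i, k_i) mod 19
Digit binomials (mod 19): C(1,0) = 1; C(5,12) = 0 (k_i > n_i)
Product: 1 × 0 = 0 ≡ 0 (mod 19)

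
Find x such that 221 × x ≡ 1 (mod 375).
56

gcd(221, 375) = 1, so the inverse exists.
Extended Euclidean algorithm on (375, 221):
375 = 1 × 221 + 154  ⟹  154 = (1)·375 + (-1)·221
221 = 1 × 154 + 67  ⟹  67 = (-1)·375 + (2)·221
154 = 2 × 67 + 20  ⟹  20 = (3)·375 + (-5)·221
67 = 3 × 20 + 7  ⟹  7 = (-10)·375 + (17)·221
20 = 2 × 7 + 6  ⟹  6 = (23)·375 + (-39)·221
7 = 1 × 6 + 1  ⟹  1 = (-33)·375 + (56)·221
So (56)·221 ≡ 1 (mod 375), i.e. 221^(-1) ≡ 56 (mod 375).
Check: 221 × 56 = 12376 ≡ 1 (mod 375)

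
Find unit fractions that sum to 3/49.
1/17 + 1/417 + 1/347361

Greedy algorithm:
3/49: ceiling(49/3) = 17, use 1/17
2/833: ceiling(833/2) = 417, use 1/417
1/347361: ceiling(347361/1) = 347361, use 1/347361
Result: 3/49 = 1/17 + 1/417 + 1/347361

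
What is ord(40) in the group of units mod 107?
53

107 is prime, so ord(40) divides φ(107) = 106.
Divisors of 106: 1, 2, 53, 106.
Repeated squaring: 40^1 ≡ 40, 40^2 ≡ 102, 40^4 ≡ 25, 40^8 ≡ 90, 40^16 ≡ 75, 40^32 ≡ 61, 40^64 ≡ 83 (mod 107).
Test 40^d mod 107 for each divisor d in increasing order:
40^1 ≡ 40
40^2 ≡ 102
40^53 = 40^32·40^16·40^4·40^1 ≡ 1  ← first divisor giving 1
The order is 53.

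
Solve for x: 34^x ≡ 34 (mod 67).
1

Baby-step giant-step with step n = ⌈√67⌉ = 9.
Baby steps 34^j mod 67 (j:value) for j=0..8: 0:1, 1:34, 2:17, 3:42, 4:21, 5:44, 6:22, 7:11, 8:39.
h = 34 is already in the table at j=1, so x = 1.
Check: 34^1 ≡ 34 (mod 67).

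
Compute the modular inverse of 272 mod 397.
343

gcd(272, 397) = 1, so the inverse exists.
Extended Euclidean algorithm on (397, 272):
397 = 1 × 272 + 125  ⟹  125 = (1)·397 + (-1)·272
272 = 2 × 125 + 22  ⟹  22 = (-2)·397 + (3)·272
125 = 5 × 22 + 15  ⟹  15 = (11)·397 + (-16)·272
22 = 1 × 15 + 7  ⟹  7 = (-13)·397 + (19)·272
15 = 2 × 7 + 1  ⟹  1 = (37)·397 + (-54)·272
So (-54)·272 ≡ 1 (mod 397), i.e. 272^(-1) ≡ -54 ≡ 343 (mod 397).
Check: 272 × 343 = 93296 ≡ 1 (mod 397)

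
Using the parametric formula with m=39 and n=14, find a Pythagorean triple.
(1325, 1092, 1717)

Euclid's formula: a = m² - n², b = 2mn, c = m² + n²
m = 39, n = 14
a = 39² - 14² = 1521 - 196 = 1325
b = 2 × 39 × 14 = 1092
c = 39² + 14² = 1521 + 196 = 1717
Verification: 1325² + 1092² = 1755625 + 1192464 = 2948089 = 1717² ✓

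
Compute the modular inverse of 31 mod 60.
31

gcd(31, 60) = 1, so the inverse exists.
Extended Euclidean algorithm on (60, 31):
60 = 1 × 31 + 29  ⟹  29 = (1)·60 + (-1)·31
31 = 1 × 29 + 2  ⟹  2 = (-1)·60 + (2)·31
29 = 14 × 2 + 1  ⟹  1 = (15)·60 + (-29)·31
So (-29)·31 ≡ 1 (mod 60), i.e. 31^(-1) ≡ -29 ≡ 31 (mod 60).
Check: 31 × 31 = 961 ≡ 1 (mod 60)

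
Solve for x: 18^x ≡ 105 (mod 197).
60

Baby-step giant-step with step n = ⌈√197⌉ = 15.
Baby steps 18^j mod 197 (j:value) for j=0..14: 0:1, 1:18, 2:127, 3:119, 4:172, 5:141, 6:174, 7:177, 8:34, 9:21, 10:181, 11:106, 12:135, 13:66, 14:6.
Giant-step multiplier: 18^(-15) ≡ 18^(196-15) = 18^181 ≡ 166 (mod 197).
Giant steps γ_i = 105·166^i mod 197: γ_0=105, γ_1=94, γ_2=41, γ_3=108, γ_4=1 (in table at j=0).
x = i·n + j = 4·15 + 0 = 60.
Check: 18^60 ≡ 105 (mod 197).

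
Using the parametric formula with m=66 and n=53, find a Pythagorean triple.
(1547, 6996, 7165)

Euclid's formula: a = m² - n², b = 2mn, c = m² + n²
m = 66, n = 53
a = 66² - 53² = 4356 - 2809 = 1547
b = 2 × 66 × 53 = 6996
c = 66² + 53² = 4356 + 2809 = 7165
Verification: 1547² + 6996² = 2393209 + 48944016 = 51337225 = 7165² ✓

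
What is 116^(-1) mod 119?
79

gcd(116, 119) = 1, so the inverse exists.
Extended Euclidean algorithm on (119, 116):
119 = 1 × 116 + 3  ⟹  3 = (1)·119 + (-1)·116
116 = 38 × 3 + 2  ⟹  2 = (-38)·119 + (39)·116
3 = 1 × 2 + 1  ⟹  1 = (39)·119 + (-40)·116
So (-40)·116 ≡ 1 (mod 119), i.e. 116^(-1) ≡ -40 ≡ 79 (mod 119).
Check: 116 × 79 = 9164 ≡ 1 (mod 119)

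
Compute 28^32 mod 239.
132

Repeated squaring. Binary of 32 = 100000.
28^1 ≡ 28 (mod 239); 28^2 ≡ 67 (mod 239); 28^4 ≡ 187 (mod 239); 28^8 ≡ 75 (mod 239); 28^16 ≡ 128 (mod 239); 28^32 ≡ 132 (mod 239)
28^32 = 28^32 ≡ 132 (mod 239)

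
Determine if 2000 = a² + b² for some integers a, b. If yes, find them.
8² + 44² (a=8, b=44)

Factorization: 2000 = 2^4 × 5^3
By Fermat: n is sum of two squares iff every prime p ≡ 3 (mod 4) appears to even power.
All primes ≡ 3 (mod 4) appear to even power.
Search a = 0, 1, 2, … for 2000 - a² a perfect square: first hit at a = 8: 2000 - 64 = 1936 = 44².
2000 = 8² + 44² = 64 + 1936 ✓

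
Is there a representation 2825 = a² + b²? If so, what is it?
4² + 53² (a=4, b=53)

Factorization: 2825 = 5^2 × 113
By Fermat: n is sum of two squares iff every prime p ≡ 3 (mod 4) appears to even power.
All primes ≡ 3 (mod 4) appear to even power.
Search a = 0, 1, 2, … for 2825 - a² a perfect square: first hit at a = 4: 2825 - 16 = 2809 = 53².
2825 = 4² + 53² = 16 + 2809 ✓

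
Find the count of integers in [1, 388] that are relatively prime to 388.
192

388 = 2^2 × 97
φ(n) = n × ∏(1 - 1/p) for each prime p dividing n
φ(388) = 388 × (1 - 1/2) × (1 - 1/97) = 192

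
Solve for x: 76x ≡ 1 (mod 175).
76

gcd(76, 175) = 1, so the inverse exists.
Extended Euclidean algorithm on (175, 76):
175 = 2 × 76 + 23  ⟹  23 = (1)·175 + (-2)·76
76 = 3 × 23 + 7  ⟹  7 = (-3)·175 + (7)·76
23 = 3 × 7 + 2  ⟹  2 = (10)·175 + (-23)·76
7 = 3 × 2 + 1  ⟹  1 = (-33)·175 + (76)·76
So (76)·76 ≡ 1 (mod 175), i.e. 76^(-1) ≡ 76 (mod 175).
Check: 76 × 76 = 5776 ≡ 1 (mod 175)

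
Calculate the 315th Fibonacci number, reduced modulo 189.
47

Matrix identity: Q^n = [[F_(n+1), F_n], [F_n, F_(n-1)]] with Q = [[1,1],[1,0]].
n = 315 = 100111011₂. Square-and-multiply, entries mod 189:
Q^1 = [[1,1],[1,0]]
Q^2 = (Q^1)² = [[2,1],[1,1]]
Q^4 = (Q^2)² = [[5,3],[3,2]]
Q^9 = (Q^4)²·Q = [[55,34],[34,21]]
Q^19 = (Q^9)²·Q = [[150,23],[23,127]]
Q^39 = (Q^19)²·Q = [[105,160],[160,134]]
Q^78 = (Q^39)² = [[148,62],[62,86]]
Q^157 = (Q^78)²·Q = [[188,44],[44,144]]
Q^315 = (Q^157)²·Q = [[102,47],[47,55]]
F_315 mod 189 = Q^315[0][1] = 47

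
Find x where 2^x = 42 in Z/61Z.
56

Baby-step giant-step with step n = ⌈√61⌉ = 8.
Baby steps 2^j mod 61 (j:value) for j=0..7: 0:1, 1:2, 2:4, 3:8, 4:16, 5:32, 6:3, 7:6.
Giant-step multiplier: 2^(-8) ≡ 2^(60-8) = 2^52 ≡ 56 (mod 61).
Giant steps γ_i = 42·56^i mod 61: γ_0=42, γ_1=34, γ_2=13, γ_3=57, γ_4=20, γ_5=22, γ_6=12, γ_7=1 (in table at j=0).
x = i·n + j = 7·8 + 0 = 56.
Check: 2^56 ≡ 42 (mod 61).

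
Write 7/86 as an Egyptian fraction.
1/13 + 1/224 + 1/125216

Greedy algorithm:
7/86: ceiling(86/7) = 13, use 1/13
5/1118: ceiling(1118/5) = 224, use 1/224
1/125216: ceiling(125216/1) = 125216, use 1/125216
Result: 7/86 = 1/13 + 1/224 + 1/125216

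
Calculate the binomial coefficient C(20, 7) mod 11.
3

Using Lucas' theorem:
Write n=20 and k=7 in base 11:
n in base 11: [1, 9]
k in base 11: [0, 7]
C(20,7) mod 11 = ∏ C(n_i, k_i) mod 11
Digit binomials (mod 11): C(1,0) = 1; C(9,7) = 36 ≡ 3
Product: 1 × 3 = 3 ≡ 3 (mod 11)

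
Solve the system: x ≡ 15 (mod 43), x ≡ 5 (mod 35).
1090

Using Chinese Remainder Theorem:
M = 43 × 35 = 1505
M1 = 35, M2 = 43
y1 = 35^(-1) mod 43 = 16
y2 = 43^(-1) mod 35 = 22
x = (15×35×16 + 5×43×22) mod 1505 = 1090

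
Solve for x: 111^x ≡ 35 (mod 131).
114

Baby-step giant-step with step n = ⌈√131⌉ = 12.
Baby steps 111^j mod 131 (j:value) for j=0..11: 0:1, 1:111, 2:7, 3:122, 4:49, 5:68, 6:81, 7:83, 8:43, 9:57, 10:39, 11:6.
Giant-step multiplier: 111^(-12) ≡ 111^(130-12) = 111^118 ≡ 12 (mod 131).
Giant steps γ_i = 35·12^i mod 131: γ_0=35, γ_1=27, γ_2=62, γ_3=89, γ_4=20, γ_5=109, γ_6=129, γ_7=107, γ_8=105, γ_9=81 (in table at j=6).
x = i·n + j = 9·12 + 6 = 114.
Check: 111^114 ≡ 35 (mod 131).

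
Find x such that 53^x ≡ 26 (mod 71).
5

Baby-step giant-step with step n = ⌈√71⌉ = 9.
Baby steps 53^j mod 71 (j:value) for j=0..8: 0:1, 1:53, 2:40, 3:61, 4:38, 5:26, 6:29, 7:46, 8:24.
h = 26 is already in the table at j=5, so x = 5.
Check: 53^5 ≡ 26 (mod 71).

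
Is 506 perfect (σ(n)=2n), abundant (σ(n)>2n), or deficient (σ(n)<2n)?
deficient

Proper divisors of 506: sum = 1 + 2 + 11 + 22 + 23 + 46 + 253 = 358
Since 358 < 506, 506 is deficient.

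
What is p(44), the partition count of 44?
75175

p(n) counts ways to write n as a sum of positive integers (order ignored).
Euler's pentagonal recurrence: p(k) = p(k-1) + p(k-2) - p(k-5) - p(k-7) + p(k-12) + p(k-15) - ... (offsets j(3j∓1)/2, signs ++--, p(0)=1, p(<0)=0).
DP table for k = 0..43: p(0)=1, p(1)=1, p(2)=2, p(3)=3, p(4)=5, p(5)=7, p(6)=11, p(7)=15, p(8)=22, p(9)=30, p(10)=42, p(11)=56, p(12)=77, p(13)=101, p(14)=135, p(15)=176, p(16)=231, p(17)=297, p(18)=385, p(19)=490, p(20)=627, p(21)=792, p(22)=1002, p(23)=1255, p(24)=1575, p(25)=1958, p(26)=2436, p(27)=3010, p(28)=3718, p(29)=4565, p(30)=5604, p(31)=6842, p(32)=8349, p(33)=10143, p(34)=12310, p(35)=14883, p(36)=17977, p(37)=21637, p(38)=26015, p(39)=31185, p(40)=37338, p(41)=44583, p(42)=53174, p(43)=63261.
Final step: p(44) = p(43) + p(42) - p(39) - p(37) + p(32) + p(29) - p(22) - p(18) + p(9) + p(4)
= 63261 + 53174 - 31185 - 21637 + 8349 + 4565 - 1002 - 385 + 30 + 5
= 75175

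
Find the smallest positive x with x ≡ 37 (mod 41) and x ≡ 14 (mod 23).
37

Using Chinese Remainder Theorem:
M = 41 × 23 = 943
M1 = 23, M2 = 41
y1 = 23^(-1) mod 41 = 25
y2 = 41^(-1) mod 23 = 9
x = (37×23×25 + 14×41×9) mod 943 = 37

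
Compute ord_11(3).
5

11 is prime, so ord(3) divides φ(11) = 10.
Divisors of 10: 1, 2, 5, 10.
Repeated squaring: 3^1 ≡ 3, 3^2 ≡ 9, 3^4 ≡ 4, 3^8 ≡ 5 (mod 11).
Test 3^d mod 11 for each divisor d in increasing order:
3^1 ≡ 3
3^2 ≡ 9
3^5 = 3^4·3^1 ≡ 1  ← first divisor giving 1
The order is 5.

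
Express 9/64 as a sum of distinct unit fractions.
1/8 + 1/64

Greedy algorithm:
9/64: ceiling(64/9) = 8, use 1/8
1/64: ceiling(64/1) = 64, use 1/64
Result: 9/64 = 1/8 + 1/64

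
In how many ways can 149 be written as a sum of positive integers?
37027355200

p(n) counts ways to write n as a sum of positive integers (order ignored).
Euler's pentagonal recurrence: p(k) = p(k-1) + p(k-2) - p(k-5) - p(k-7) + p(k-12) + p(k-15) - ... (offsets j(3j∓1)/2, signs ++--, p(0)=1, p(<0)=0).
DP table for k = 0..148: p(0)=1, p(1)=1, p(2)=2, p(3)=3, p(4)=5, p(5)=7, p(6)=11, p(7)=15, p(8)=22, p(9)=30, p(10)=42, p(11)=56, p(12)=77, p(13)=101, p(14)=135, p(15)=176, p(16)=231, p(17)=297, p(18)=385, p(19)=490, p(20)=627, p(21)=792, p(22)=1002, p(23)=1255, p(24)=1575, p(25)=1958, p(26)=2436, p(27)=3010, p(28)=3718, p(29)=4565, p(30)=5604, p(31)=6842, p(32)=8349, p(33)=10143, p(34)=12310, p(35)=14883, p(36)=17977, p(37)=21637, p(38)=26015, p(39)=31185, p(40)=37338, p(41)=44583, p(42)=53174, p(43)=63261, p(44)=75175, p(45)=89134, p(46)=105558, p(47)=124754, p(48)=147273, p(49)=173525, p(50)=204226, p(51)=239943, p(52)=281589, p(53)=329931, p(54)=386155, p(55)=451276, p(56)=526823, p(57)=614154, p(58)=715220, p(59)=831820, p(60)=966467, p(61)=1121505, p(62)=1300156, p(63)=1505499, p(64)=1741630, p(65)=2012558, p(66)=2323520, p(67)=2679689, p(68)=3087735, p(69)=3554345, p(70)=4087968, p(71)=4697205, p(72)=5392783, p(73)=6185689, p(74)=7089500, p(75)=8118264, p(76)=9289091, p(77)=10619863, p(78)=12132164, p(79)=13848650, p(80)=15796476, p(81)=18004327, p(82)=20506255, p(83)=23338469, p(84)=26543660, p(85)=30167357, p(86)=34262962, p(87)=38887673, p(88)=44108109, p(89)=49995925, p(90)=56634173, p(91)=64112359, p(92)=72533807, p(93)=82010177, p(94)=92669720, p(95)=104651419, p(96)=118114304, p(97)=133230930, p(98)=150198136, p(99)=169229875, p(100)=190569292, p(101)=214481126, p(102)=241265379, p(103)=271248950, p(104)=304801365, p(105)=342325709, p(106)=384276336, p(107)=431149389, p(108)=483502844, p(109)=541946240, p(110)=607163746, p(111)=679903203, p(112)=761002156, p(113)=851376628, p(114)=952050665, p(115)=1064144451, p(116)=1188908248, p(117)=1327710076, p(118)=1482074143, p(119)=1653668665, p(120)=1844349560, p(121)=2056148051, p(122)=2291320912, p(123)=2552338241, p(124)=2841940500, p(125)=3163127352, p(126)=3519222692, p(127)=3913864295, p(128)=4351078600, p(129)=4835271870, p(130)=5371315400, p(131)=5964539504, p(132)=6620830889, p(133)=7346629512, p(134)=8149040695, p(135)=9035836076, p(136)=10015581680, p(137)=11097645016, p(138)=12292341831, p(139)=13610949895, p(140)=15065878135, p(141)=16670689208, p(142)=18440293320, p(143)=20390982757, p(144)=22540654445, p(145)=24908858009, p(146)=27517052599, p(147)=30388671978, p(148)=33549419497.
Final step: p(149) = p(148) + p(147) - p(144) - p(142) + p(137) + p(134) - p(127) - p(123) + p(114) + p(109) - p(98) - p(92) + p(79) + p(72) - p(57) - p(49) + p(32) + p(23) - p(4)
= 33549419497 + 30388671978 - 22540654445 - 18440293320 + 11097645016 + 8149040695 - 3913864295 - 2552338241 + 952050665 + 541946240 - 150198136 - 72533807 + 13848650 + 5392783 - 614154 - 173525 + 8349 + 1255 - 5
= 37027355200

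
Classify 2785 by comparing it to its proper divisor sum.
deficient

Proper divisors of 2785: sum = 1 + 5 + 557 = 563
Since 563 < 2785, 2785 is deficient.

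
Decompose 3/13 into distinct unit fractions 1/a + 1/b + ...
1/5 + 1/33 + 1/2145

Greedy algorithm:
3/13: ceiling(13/3) = 5, use 1/5
2/65: ceiling(65/2) = 33, use 1/33
1/2145: ceiling(2145/1) = 2145, use 1/2145
Result: 3/13 = 1/5 + 1/33 + 1/2145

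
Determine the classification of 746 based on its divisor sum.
deficient

Proper divisors of 746: sum = 1 + 2 + 373 = 376
Since 376 < 746, 746 is deficient.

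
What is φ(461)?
460

461 = 461
φ(n) = n × ∏(1 - 1/p) for each prime p dividing n
φ(461) = 461 × (1 - 1/461) = 460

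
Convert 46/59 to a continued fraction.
[0; 1, 3, 1, 1, 6]

Euclidean algorithm steps:
46 = 0 × 59 + 46
59 = 1 × 46 + 13
46 = 3 × 13 + 7
13 = 1 × 7 + 6
7 = 1 × 6 + 1
6 = 6 × 1 + 0
Continued fraction: [0; 1, 3, 1, 1, 6]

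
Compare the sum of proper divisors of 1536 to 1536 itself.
abundant

Proper divisors of 1536: sum = 1 + 2 + 3 + 4 + 6 + 8 + 12 + 16 + ... + 256 + 384 + 512 + 768 (19 divisors) = 2556
Since 2556 > 1536, 1536 is abundant.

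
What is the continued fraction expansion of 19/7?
[2; 1, 2, 2]

Euclidean algorithm steps:
19 = 2 × 7 + 5
7 = 1 × 5 + 2
5 = 2 × 2 + 1
2 = 2 × 1 + 0
Continued fraction: [2; 1, 2, 2]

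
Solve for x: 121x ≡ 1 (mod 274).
77

gcd(121, 274) = 1, so the inverse exists.
Extended Euclidean algorithm on (274, 121):
274 = 2 × 121 + 32  ⟹  32 = (1)·274 + (-2)·121
121 = 3 × 32 + 25  ⟹  25 = (-3)·274 + (7)·121
32 = 1 × 25 + 7  ⟹  7 = (4)·274 + (-9)·121
25 = 3 × 7 + 4  ⟹  4 = (-15)·274 + (34)·121
7 = 1 × 4 + 3  ⟹  3 = (19)·274 + (-43)·121
4 = 1 × 3 + 1  ⟹  1 = (-34)·274 + (77)·121
So (77)·121 ≡ 1 (mod 274), i.e. 121^(-1) ≡ 77 (mod 274).
Check: 121 × 77 = 9317 ≡ 1 (mod 274)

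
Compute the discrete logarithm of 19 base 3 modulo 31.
4

Baby-step giant-step with step n = ⌈√31⌉ = 6.
Baby steps 3^j mod 31 (j:value) for j=0..5: 0:1, 1:3, 2:9, 3:27, 4:19, 5:26.
h = 19 is already in the table at j=4, so x = 4.
Check: 3^4 ≡ 19 (mod 31).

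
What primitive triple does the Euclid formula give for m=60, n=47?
(1391, 5640, 5809)

Euclid's formula: a = m² - n², b = 2mn, c = m² + n²
m = 60, n = 47
a = 60² - 47² = 3600 - 2209 = 1391
b = 2 × 60 × 47 = 5640
c = 60² + 47² = 3600 + 2209 = 5809
Verification: 1391² + 5640² = 1934881 + 31809600 = 33744481 = 5809² ✓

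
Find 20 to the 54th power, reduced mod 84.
64

Repeated squaring. Binary of 54 = 110110.
20^1 ≡ 20 (mod 84); 20^2 ≡ 64 (mod 84); 20^4 ≡ 64 (mod 84); 20^8 ≡ 64 (mod 84); 20^16 ≡ 64 (mod 84); 20^32 ≡ 64 (mod 84)
20^54 = 20^2 × 20^4 × 20^16 × 20^32 ≡ 64 (mod 84)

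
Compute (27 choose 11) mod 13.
0

Using Lucas' theorem:
Write n=27 and k=11 in base 13:
n in base 13: [2, 1]
k in base 13: [0, 11]
C(27,11) mod 13 = ∏ C(n_i, k_i) mod 13
Digit binomials (mod 13): C(2,0) = 1; C(1,11) = 0 (k_i > n_i)
Product: 1 × 0 = 0 ≡ 0 (mod 13)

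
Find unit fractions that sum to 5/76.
1/16 + 1/304

Greedy algorithm:
5/76: ceiling(76/5) = 16, use 1/16
1/304: ceiling(304/1) = 304, use 1/304
Result: 5/76 = 1/16 + 1/304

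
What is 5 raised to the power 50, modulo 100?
25

Repeated squaring. Binary of 50 = 110010.
5^1 ≡ 5 (mod 100); 5^2 ≡ 25 (mod 100); 5^4 ≡ 25 (mod 100); 5^8 ≡ 25 (mod 100); 5^16 ≡ 25 (mod 100); 5^32 ≡ 25 (mod 100)
5^50 = 5^2 × 5^16 × 5^32 ≡ 25 (mod 100)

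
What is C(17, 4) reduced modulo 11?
4

Using Lucas' theorem:
Write n=17 and k=4 in base 11:
n in base 11: [1, 6]
k in base 11: [0, 4]
C(17,4) mod 11 = ∏ C(n_i, k_i) mod 11
Digit binomials (mod 11): C(1,0) = 1; C(6,4) = 15 ≡ 4
Product: 1 × 4 = 4 ≡ 4 (mod 11)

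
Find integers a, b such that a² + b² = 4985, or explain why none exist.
19² + 68² (a=19, b=68)

Factorization: 4985 = 5 × 997
By Fermat: n is sum of two squares iff every prime p ≡ 3 (mod 4) appears to even power.
All primes ≡ 3 (mod 4) appear to even power.
Search a = 0, 1, 2, … for 4985 - a² a perfect square: first hit at a = 19: 4985 - 361 = 4624 = 68².
4985 = 19² + 68² = 361 + 4624 ✓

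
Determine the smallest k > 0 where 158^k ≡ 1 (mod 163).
27

163 is prime, so ord(158) divides φ(163) = 162.
Divisors of 162: 1, 2, 3, 6, 9, 18, 27, 54, 81, 162.
Repeated squaring: 158^1 ≡ 158, 158^2 ≡ 25, 158^4 ≡ 136, 158^8 ≡ 77, 158^16 ≡ 61, 158^32 ≡ 135, 158^64 ≡ 132, 158^128 ≡ 146 (mod 163).
Test 158^d mod 163 for each divisor d in increasing order:
158^1 ≡ 158
158^2 ≡ 25
158^3 = 158^2·158^1 ≡ 38
158^6 = 158^4·158^2 ≡ 140
158^9 = 158^8·158^1 ≡ 104
158^18 = 158^16·158^2 ≡ 58
158^27 = 158^16·158^8·158^2·158^1 ≡ 1  ← first divisor giving 1
The order is 27.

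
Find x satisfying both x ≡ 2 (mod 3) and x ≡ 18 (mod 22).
62

Using Chinese Remainder Theorem:
M = 3 × 22 = 66
M1 = 22, M2 = 3
y1 = 22^(-1) mod 3 = 1
y2 = 3^(-1) mod 22 = 15
x = (2×22×1 + 18×3×15) mod 66 = 62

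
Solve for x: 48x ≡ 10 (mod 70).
x ≡ 25 (mod 35)

gcd(48, 70) = 2, which divides 10, so solutions exist.
Divide through by 2: 24x ≡ 5 (mod 35).
Find 24^(-1) mod 35 by the extended Euclidean algorithm:
35 = 1 × 24 + 11  ⟹  11 = (1)·35 + (-1)·24
24 = 2 × 11 + 2  ⟹  2 = (-2)·35 + (3)·24
11 = 5 × 2 + 1  ⟹  1 = (11)·35 + (-16)·24
So (-16)·24 ≡ 1 (mod 35), i.e. 24^(-1) ≡ -16 ≡ 19 (mod 35).
x ≡ 19 × 5 = 95 ≡ 25 (mod 35).
Check: 48 × 25 = 1200 ≡ 10 (mod 70).
x ≡ 25 (mod 35), giving 2 solutions mod 70.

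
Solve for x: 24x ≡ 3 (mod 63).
x ≡ 8 (mod 21)

gcd(24, 63) = 3, which divides 3, so solutions exist.
Divide through by 3: 8x ≡ 1 (mod 21).
Find 8^(-1) mod 21 by the extended Euclidean algorithm:
21 = 2 × 8 + 5  ⟹  5 = (1)·21 + (-2)·8
8 = 1 × 5 + 3  ⟹  3 = (-1)·21 + (3)·8
5 = 1 × 3 + 2  ⟹  2 = (2)·21 + (-5)·8
3 = 1 × 2 + 1  ⟹  1 = (-3)·21 + (8)·8
So (8)·8 ≡ 1 (mod 21), i.e. 8^(-1) ≡ 8 (mod 21).
x ≡ 8 × 1 = 8 ≡ 8 (mod 21).
Check: 24 × 8 = 192 ≡ 3 (mod 63).
x ≡ 8 (mod 21), giving 3 solutions mod 63.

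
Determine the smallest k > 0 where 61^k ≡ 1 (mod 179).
89

179 is prime, so ord(61) divides φ(179) = 178.
Divisors of 178: 1, 2, 89, 178.
Repeated squaring: 61^1 ≡ 61, 61^2 ≡ 141, 61^4 ≡ 12, 61^8 ≡ 144, 61^16 ≡ 151, 61^32 ≡ 68, 61^64 ≡ 149, 61^128 ≡ 5 (mod 179).
Test 61^d mod 179 for each divisor d in increasing order:
61^1 ≡ 61
61^2 ≡ 141
61^89 = 61^64·61^16·61^8·61^1 ≡ 1  ← first divisor giving 1
The order is 89.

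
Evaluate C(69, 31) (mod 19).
3

Using Lucas' theorem:
Write n=69 and k=31 in base 19:
n in base 19: [3, 12]
k in base 19: [1, 12]
C(69,31) mod 19 = ∏ C(n_i, k_i) mod 19
Digit binomials (mod 19): C(3,1) = 3; C(12,12) = 1
Product: 3 × 1 = 3 ≡ 3 (mod 19)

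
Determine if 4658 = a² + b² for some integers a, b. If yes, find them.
13² + 67² (a=13, b=67)

Factorization: 4658 = 2 × 17 × 137
By Fermat: n is sum of two squares iff every prime p ≡ 3 (mod 4) appears to even power.
All primes ≡ 3 (mod 4) appear to even power.
Search a = 0, 1, 2, … for 4658 - a² a perfect square: first hit at a = 13: 4658 - 169 = 4489 = 67².
4658 = 13² + 67² = 169 + 4489 ✓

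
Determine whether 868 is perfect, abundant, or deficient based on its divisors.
abundant

Proper divisors of 868: sum = 1 + 2 + 4 + 7 + 14 + 28 + 31 + 62 + 124 + 217 + 434 = 924
Since 924 > 868, 868 is abundant.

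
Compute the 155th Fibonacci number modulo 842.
233

Matrix identity: Q^n = [[F_(n+1), F_n], [F_n, F_(n-1)]] with Q = [[1,1],[1,0]].
n = 155 = 10011011₂. Square-and-multiply, entries mod 842:
Q^1 = [[1,1],[1,0]]
Q^2 = (Q^1)² = [[2,1],[1,1]]
Q^4 = (Q^2)² = [[5,3],[3,2]]
Q^9 = (Q^4)²·Q = [[55,34],[34,21]]
Q^19 = (Q^9)²·Q = [[29,813],[813,58]]
Q^38 = (Q^19)² = [[840,3],[3,837]]
Q^77 = (Q^38)²·Q = [[834,13],[13,821]]
Q^155 = (Q^77)²·Q = [[698,233],[233,465]]
F_155 mod 842 = Q^155[0][1] = 233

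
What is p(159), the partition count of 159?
97662728555

p(n) counts ways to write n as a sum of positive integers (order ignored).
Euler's pentagonal recurrence: p(k) = p(k-1) + p(k-2) - p(k-5) - p(k-7) + p(k-12) + p(k-15) - ... (offsets j(3j∓1)/2, signs ++--, p(0)=1, p(<0)=0).
DP table for k = 0..158: p(0)=1, p(1)=1, p(2)=2, p(3)=3, p(4)=5, p(5)=7, p(6)=11, p(7)=15, p(8)=22, p(9)=30, p(10)=42, p(11)=56, p(12)=77, p(13)=101, p(14)=135, p(15)=176, p(16)=231, p(17)=297, p(18)=385, p(19)=490, p(20)=627, p(21)=792, p(22)=1002, p(23)=1255, p(24)=1575, p(25)=1958, p(26)=2436, p(27)=3010, p(28)=3718, p(29)=4565, p(30)=5604, p(31)=6842, p(32)=8349, p(33)=10143, p(34)=12310, p(35)=14883, p(36)=17977, p(37)=21637, p(38)=26015, p(39)=31185, p(40)=37338, p(41)=44583, p(42)=53174, p(43)=63261, p(44)=75175, p(45)=89134, p(46)=105558, p(47)=124754, p(48)=147273, p(49)=173525, p(50)=204226, p(51)=239943, p(52)=281589, p(53)=329931, p(54)=386155, p(55)=451276, p(56)=526823, p(57)=614154, p(58)=715220, p(59)=831820, p(60)=966467, p(61)=1121505, p(62)=1300156, p(63)=1505499, p(64)=1741630, p(65)=2012558, p(66)=2323520, p(67)=2679689, p(68)=3087735, p(69)=3554345, p(70)=4087968, p(71)=4697205, p(72)=5392783, p(73)=6185689, p(74)=7089500, p(75)=8118264, p(76)=9289091, p(77)=10619863, p(78)=12132164, p(79)=13848650, p(80)=15796476, p(81)=18004327, p(82)=20506255, p(83)=23338469, p(84)=26543660, p(85)=30167357, p(86)=34262962, p(87)=38887673, p(88)=44108109, p(89)=49995925, p(90)=56634173, p(91)=64112359, p(92)=72533807, p(93)=82010177, p(94)=92669720, p(95)=104651419, p(96)=118114304, p(97)=133230930, p(98)=150198136, p(99)=169229875, p(100)=190569292, p(101)=214481126, p(102)=241265379, p(103)=271248950, p(104)=304801365, p(105)=342325709, p(106)=384276336, p(107)=431149389, p(108)=483502844, p(109)=541946240, p(110)=607163746, p(111)=679903203, p(112)=761002156, p(113)=851376628, p(114)=952050665, p(115)=1064144451, p(116)=1188908248, p(117)=1327710076, p(118)=1482074143, p(119)=1653668665, p(120)=1844349560, p(121)=2056148051, p(122)=2291320912, p(123)=2552338241, p(124)=2841940500, p(125)=3163127352, p(126)=3519222692, p(127)=3913864295, p(128)=4351078600, p(129)=4835271870, p(130)=5371315400, p(131)=5964539504, p(132)=6620830889, p(133)=7346629512, p(134)=8149040695, p(135)=9035836076, p(136)=10015581680, p(137)=11097645016, p(138)=12292341831, p(139)=13610949895, p(140)=15065878135, p(141)=16670689208, p(142)=18440293320, p(143)=20390982757, p(144)=22540654445, p(145)=24908858009, p(146)=27517052599, p(147)=30388671978, p(148)=33549419497, p(149)=37027355200, p(150)=40853235313, p(151)=45060624582, p(152)=49686288421, p(153)=54770336324, p(154)=60356673280, p(155)=66493182097, p(156)=73232243759, p(157)=80630964769, p(158)=88751778802.
Final step: p(159) = p(158) + p(157) - p(154) - p(152) + p(147) + p(144) - p(137) - p(133) + p(124) + p(119) - p(108) - p(102) + p(89) + p(82) - p(67) - p(59) + p(42) + p(33) - p(14) - p(4)
= 88751778802 + 80630964769 - 60356673280 - 49686288421 + 30388671978 + 22540654445 - 11097645016 - 7346629512 + 2841940500 + 1653668665 - 483502844 - 241265379 + 49995925 + 20506255 - 2679689 - 831820 + 53174 + 10143 - 135 - 5
= 97662728555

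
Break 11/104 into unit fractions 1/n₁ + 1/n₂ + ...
1/10 + 1/174 + 1/45240

Greedy algorithm:
11/104: ceiling(104/11) = 10, use 1/10
3/520: ceiling(520/3) = 174, use 1/174
1/45240: ceiling(45240/1) = 45240, use 1/45240
Result: 11/104 = 1/10 + 1/174 + 1/45240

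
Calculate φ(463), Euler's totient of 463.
462

463 = 463
φ(n) = n × ∏(1 - 1/p) for each prime p dividing n
φ(463) = 463 × (1 - 1/463) = 462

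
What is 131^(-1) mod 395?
196

gcd(131, 395) = 1, so the inverse exists.
Extended Euclidean algorithm on (395, 131):
395 = 3 × 131 + 2  ⟹  2 = (1)·395 + (-3)·131
131 = 65 × 2 + 1  ⟹  1 = (-65)·395 + (196)·131
So (196)·131 ≡ 1 (mod 395), i.e. 131^(-1) ≡ 196 (mod 395).
Check: 131 × 196 = 25676 ≡ 1 (mod 395)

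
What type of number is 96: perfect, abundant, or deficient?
abundant

Proper divisors of 96: sum = 1 + 2 + 3 + 4 + 6 + 8 + 12 + 16 + 24 + 32 + 48 = 156
Since 156 > 96, 96 is abundant.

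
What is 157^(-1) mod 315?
313

gcd(157, 315) = 1, so the inverse exists.
Extended Euclidean algorithm on (315, 157):
315 = 2 × 157 + 1  ⟹  1 = (1)·315 + (-2)·157
So (-2)·157 ≡ 1 (mod 315), i.e. 157^(-1) ≡ -2 ≡ 313 (mod 315).
Check: 157 × 313 = 49141 ≡ 1 (mod 315)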